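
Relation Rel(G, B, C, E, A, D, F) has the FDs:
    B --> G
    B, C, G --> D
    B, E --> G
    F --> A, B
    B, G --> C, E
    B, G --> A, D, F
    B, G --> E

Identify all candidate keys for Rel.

{B}, {F}

{B}⁺ = {A, B, C, D, E, F, G}, which is every attribute, so {B} is a candidate key.
{F}⁺ = {A, B, C, D, E, F, G}, which is every attribute, so {F} is a candidate key.
Any other superkey properly contains one of these, so there are no further candidate keys.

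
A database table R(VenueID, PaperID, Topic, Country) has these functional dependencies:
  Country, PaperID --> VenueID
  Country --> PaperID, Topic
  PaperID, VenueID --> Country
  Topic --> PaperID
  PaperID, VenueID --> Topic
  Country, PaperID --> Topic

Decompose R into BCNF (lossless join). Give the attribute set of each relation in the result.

{Country, Topic, VenueID}; {PaperID, Topic}

Candidate keys of the original relation: {Country}, {PaperID, VenueID}, {Topic, VenueID}.
Within {Country, PaperID, Topic, VenueID}: {Topic}⁺ ∩ {Country, PaperID, Topic, VenueID} = {PaperID, Topic}, not the whole set, so Topic --> PaperID violates BCNF; decompose into {PaperID, Topic} and {Country, Topic, VenueID}.
{PaperID, Topic}: every determinant is a superkey — BCNF.
{Country, Topic, VenueID}: every determinant is a superkey — BCNF.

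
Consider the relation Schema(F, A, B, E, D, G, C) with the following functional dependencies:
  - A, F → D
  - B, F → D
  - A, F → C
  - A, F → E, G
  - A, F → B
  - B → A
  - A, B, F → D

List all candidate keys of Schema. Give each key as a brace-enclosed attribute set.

{A, F}, {B, F}

Attributes never on any right-hand side: {F} — every candidate key must contain it.
{A, F}⁺ = {A, B, C, D, E, F, G}, which is every attribute, so {A, F} is a candidate key.
{B, F}⁺ = {A, B, C, D, E, F, G}, which is every attribute, so {B, F} is a candidate key.
These are minimal and exhaustive — every other superkey contains one of them.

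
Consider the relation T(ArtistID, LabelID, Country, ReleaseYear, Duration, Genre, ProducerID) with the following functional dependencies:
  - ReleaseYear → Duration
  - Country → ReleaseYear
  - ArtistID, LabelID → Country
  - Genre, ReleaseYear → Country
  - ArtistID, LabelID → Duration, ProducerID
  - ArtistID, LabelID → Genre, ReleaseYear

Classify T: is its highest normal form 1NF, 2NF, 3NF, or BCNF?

Candidate key: {ArtistID, LabelID}. Prime attributes: {ArtistID, LabelID}.
ReleaseYear → Duration breaks BCNF: {ReleaseYear}⁺ = {Duration, ReleaseYear}, so {ReleaseYear} is not a superkey.
ReleaseYear → Duration determines the non-prime attribute {Duration} from a non-superkey — 3NF is violated.
No proper subset of a key has a non-prime attribute in its closure, so there is no partial dependency; 2NF holds.

2NF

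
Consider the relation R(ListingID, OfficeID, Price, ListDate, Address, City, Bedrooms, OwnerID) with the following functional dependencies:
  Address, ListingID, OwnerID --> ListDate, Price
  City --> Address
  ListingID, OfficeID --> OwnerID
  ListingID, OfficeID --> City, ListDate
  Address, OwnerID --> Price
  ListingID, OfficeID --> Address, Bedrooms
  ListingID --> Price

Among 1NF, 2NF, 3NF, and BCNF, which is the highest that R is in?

1NF

Candidate key: {ListingID, OfficeID}. Prime attributes: {ListingID, OfficeID}.
Address, ListingID, OwnerID --> ListDate, Price breaks BCNF: {Address, ListingID, OwnerID}⁺ = {Address, ListDate, ListingID, OwnerID, Price}, so {Address, ListingID, OwnerID} is not a superkey.
Address, ListingID, OwnerID --> ListDate, Price determines the non-prime attributes {ListDate, Price} from a non-superkey — 3NF is violated.
Since {ListingID} ⊂ {ListingID, OfficeID} and {ListingID}⁺ ⊇ {Price} with {Price} non-prime, there is a partial dependency; 2NF fails.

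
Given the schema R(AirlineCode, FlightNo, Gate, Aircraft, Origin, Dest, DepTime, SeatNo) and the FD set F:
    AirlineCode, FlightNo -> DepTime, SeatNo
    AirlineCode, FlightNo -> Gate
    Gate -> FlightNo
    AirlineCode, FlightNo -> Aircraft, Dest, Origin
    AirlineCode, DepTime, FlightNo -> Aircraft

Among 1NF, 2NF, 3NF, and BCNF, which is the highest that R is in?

Candidate keys: {AirlineCode, FlightNo}, {AirlineCode, Gate}. Prime attributes: {AirlineCode, FlightNo, Gate}.
For Gate -> FlightNo we have {Gate}⁺ = {FlightNo, Gate}; {Gate} is not a superkey, so BCNF fails.
Since {FlightNo} ⊆ prime attributes and every other non-superkey FD also has a prime right side, the schema is in 3NF.

3NF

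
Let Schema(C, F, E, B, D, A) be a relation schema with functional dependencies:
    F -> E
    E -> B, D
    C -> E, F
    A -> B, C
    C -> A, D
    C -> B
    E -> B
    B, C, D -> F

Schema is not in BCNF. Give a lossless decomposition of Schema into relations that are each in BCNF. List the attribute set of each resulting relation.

{A, C, F}; {B, D, E}; {E, F}

Candidate keys of the original relation: {A}, {C}.
Within {A, B, C, D, E, F}: {F}⁺ ∩ {A, B, C, D, E, F} = {B, D, E, F}, not the whole set, so F -> B, D, E violates BCNF; decompose into {B, D, E, F} and {A, C, F}.
Within {B, D, E, F}: {E}⁺ ∩ {B, D, E, F} = {B, D, E}, not the whole set, so E -> B, D violates BCNF; decompose into {B, D, E} and {E, F}.
{B, D, E} has no BCNF violation.
{E, F} has no BCNF violation.
{A, C, F} has no BCNF violation.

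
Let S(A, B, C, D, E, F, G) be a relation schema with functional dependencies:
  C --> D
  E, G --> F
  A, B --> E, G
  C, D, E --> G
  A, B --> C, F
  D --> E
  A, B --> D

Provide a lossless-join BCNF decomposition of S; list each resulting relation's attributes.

{A, B, C}; {C, D, G}; {D, E}; {E, F, G}

Candidate key of the original relation: {A, B}.
Within {A, B, C, D, E, F, G}: {C}⁺ ∩ {A, B, C, D, E, F, G} = {C, D, E, F, G}, not the whole set, so C --> D, E, F, G violates BCNF; decompose into {C, D, E, F, G} and {A, B, C}.
Within {C, D, E, F, G}: {E, G}⁺ ∩ {C, D, E, F, G} = {E, F, G}, not the whole set, so E, G --> F violates BCNF; decompose into {E, F, G} and {C, D, E, G}.
{E, F, G}: every determinant is a superkey — BCNF.
Within {C, D, E, G}: {D}⁺ ∩ {C, D, E, G} = {D, E}, not the whole set, so D --> E violates BCNF; decompose into {D, E} and {C, D, G}.
{D, E}: every determinant is a superkey — BCNF.
{C, D, G}: every determinant is a superkey — BCNF.
{A, B, C}: every determinant is a superkey — BCNF.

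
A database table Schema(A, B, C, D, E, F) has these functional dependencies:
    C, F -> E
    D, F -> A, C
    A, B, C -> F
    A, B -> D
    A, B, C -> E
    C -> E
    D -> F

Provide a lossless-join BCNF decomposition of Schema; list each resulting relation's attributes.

Candidate keys of the original relation: {A, B}, {B, D}.
{A, B, C, D, E, F}: {C, F} determines {C, E, F} here but is not a superkey — split on C, F -> E, giving {C, E, F} and {A, B, C, D, F}.
{C, E, F}: {C} determines {C, E} here but is not a superkey — split on C -> E, giving {C, E} and {C, F}.
{C, E} has no BCNF violation.
{C, F} has no BCNF violation.
{A, B, C, D, F}: {D, F} determines {A, C, D, F} here but is not a superkey — split on D, F -> A, C, giving {A, C, D, F} and {B, D, F}.
{A, C, D, F} has no BCNF violation.
{B, D, F}: {D} determines {D, F} here but is not a superkey — split on D -> F, giving {D, F} and {B, D}.
{D, F} has no BCNF violation.
{B, D} has no BCNF violation.

{A, C, D, F}; {B, D}; {C, E}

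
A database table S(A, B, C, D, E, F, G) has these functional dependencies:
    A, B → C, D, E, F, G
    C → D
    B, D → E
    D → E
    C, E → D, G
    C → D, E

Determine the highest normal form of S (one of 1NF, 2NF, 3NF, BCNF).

Candidate key: {A, B}. Prime attributes: {A, B}.
For C → D we have {C}⁺ = {C, D, E, G}; {C} is not a superkey, so BCNF fails.
C → D has non-prime {D} on the right and a non-superkey on the left, so 3NF fails.
No non-prime attribute depends on a proper subset of any candidate key, so 2NF holds.

2NF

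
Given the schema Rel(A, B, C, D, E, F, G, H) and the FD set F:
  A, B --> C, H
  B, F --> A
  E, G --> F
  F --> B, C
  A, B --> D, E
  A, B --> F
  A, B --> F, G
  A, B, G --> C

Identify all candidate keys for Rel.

{F}⁺ = {A, B, C, D, E, F, G, H} — all of the relation — so {F} is a candidate key.
{A, B}⁺ = {A, B, C, D, E, F, G, H} — all of the relation — so {A, B} is a candidate key.
{E, G}⁺ = {A, B, C, D, E, F, G, H} — all of the relation — so {E, G} is a candidate key.
Any other superkey properly contains one of these, so there are no further candidate keys.

{A, B}, {E, G}, {F}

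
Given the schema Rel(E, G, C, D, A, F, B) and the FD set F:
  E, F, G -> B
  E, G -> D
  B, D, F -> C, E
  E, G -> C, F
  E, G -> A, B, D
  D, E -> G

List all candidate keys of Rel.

{B, D, F}, {D, E}, {E, G}

{D, E}⁺ = {A, B, C, D, E, F, G}, which is every attribute, so {D, E} is a candidate key.
{E, G}⁺ = {A, B, C, D, E, F, G}, which is every attribute, so {E, G} is a candidate key.
{B, D, F}⁺ = {A, B, C, D, E, F, G}, which is every attribute, so {B, D, F} is a candidate key.
Any other superkey properly contains one of these, so there are no further candidate keys.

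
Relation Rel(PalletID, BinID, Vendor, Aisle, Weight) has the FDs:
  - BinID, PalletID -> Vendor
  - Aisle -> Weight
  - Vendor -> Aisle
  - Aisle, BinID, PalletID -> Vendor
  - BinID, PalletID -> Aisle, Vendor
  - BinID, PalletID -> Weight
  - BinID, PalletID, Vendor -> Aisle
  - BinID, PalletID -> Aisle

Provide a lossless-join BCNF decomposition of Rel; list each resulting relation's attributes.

Candidate key of the original relation: {BinID, PalletID}.
In {Aisle, BinID, PalletID, Vendor, Weight}, {Aisle} is not a superkey ({Aisle}⁺ restricted to this set is {Aisle, Weight}), so split on Aisle -> Weight into {Aisle, Weight} and {Aisle, BinID, PalletID, Vendor}.
{Aisle, Weight}: every determinant is a superkey — BCNF.
In {Aisle, BinID, PalletID, Vendor}, {Vendor} is not a superkey ({Vendor}⁺ restricted to this set is {Aisle, Vendor}), so split on Vendor -> Aisle into {Aisle, Vendor} and {BinID, PalletID, Vendor}.
{Aisle, Vendor}: every determinant is a superkey — BCNF.
{BinID, PalletID, Vendor}: every determinant is a superkey — BCNF.

{Aisle, Vendor}; {Aisle, Weight}; {BinID, PalletID, Vendor}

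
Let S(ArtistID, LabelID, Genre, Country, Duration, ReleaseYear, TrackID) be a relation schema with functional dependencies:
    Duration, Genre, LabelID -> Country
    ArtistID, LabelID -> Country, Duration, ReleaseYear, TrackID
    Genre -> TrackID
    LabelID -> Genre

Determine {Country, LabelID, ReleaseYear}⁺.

Start with {Country, LabelID, ReleaseYear}.
LabelID -> Genre applies; add {Genre} → now {Country, Genre, LabelID, ReleaseYear}.
Genre -> TrackID applies; add {TrackID} → now {Country, Genre, LabelID, ReleaseYear, TrackID}.
No further FD applies.

{Country, Genre, LabelID, ReleaseYear, TrackID}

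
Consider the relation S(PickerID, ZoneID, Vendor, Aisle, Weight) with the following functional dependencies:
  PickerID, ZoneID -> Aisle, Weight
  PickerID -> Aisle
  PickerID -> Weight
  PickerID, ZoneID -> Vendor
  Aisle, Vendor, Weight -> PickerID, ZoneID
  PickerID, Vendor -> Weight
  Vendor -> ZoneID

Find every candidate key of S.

{PickerID, Vendor} is a candidate key since {PickerID, Vendor}⁺ = {Aisle, PickerID, Vendor, Weight, ZoneID} covers every attribute.
{PickerID, ZoneID} is a candidate key since {PickerID, ZoneID}⁺ = {Aisle, PickerID, Vendor, Weight, ZoneID} covers every attribute.
{Aisle, Vendor, Weight} is a candidate key since {Aisle, Vendor, Weight}⁺ = {Aisle, PickerID, Vendor, Weight, ZoneID} covers every attribute.
These are minimal and exhaustive — every other superkey contains one of them.

{Aisle, Vendor, Weight}, {PickerID, Vendor}, {PickerID, ZoneID}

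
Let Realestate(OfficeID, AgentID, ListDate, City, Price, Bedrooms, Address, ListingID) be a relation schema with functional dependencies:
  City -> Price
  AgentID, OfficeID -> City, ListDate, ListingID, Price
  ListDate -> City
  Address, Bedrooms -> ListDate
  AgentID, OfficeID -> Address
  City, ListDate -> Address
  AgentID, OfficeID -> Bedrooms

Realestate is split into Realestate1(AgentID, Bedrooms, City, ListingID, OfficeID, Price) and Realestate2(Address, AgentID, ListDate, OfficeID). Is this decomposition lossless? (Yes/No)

The shared attributes are {AgentID, OfficeID} and {AgentID, OfficeID}⁺ = {Address, AgentID, Bedrooms, City, ListDate, ListingID, OfficeID, Price}.
This includes all of Realestate1, so the common attributes are a superkey of Realestate1 — the join is lossless.

Yes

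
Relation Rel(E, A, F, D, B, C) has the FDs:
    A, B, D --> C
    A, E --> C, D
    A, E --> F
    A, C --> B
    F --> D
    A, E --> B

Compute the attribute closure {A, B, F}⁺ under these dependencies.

Start with {A, B, F}.
F --> D applies; add {D} → now {A, B, D, F}.
A, B, D --> C applies; add {C} → now {A, B, C, D, F}.
No further FD applies.

{A, B, C, D, F}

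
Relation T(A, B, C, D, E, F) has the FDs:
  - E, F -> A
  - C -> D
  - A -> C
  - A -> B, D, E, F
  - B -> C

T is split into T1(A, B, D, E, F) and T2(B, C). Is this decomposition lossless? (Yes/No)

The shared attributes are {B} and {B}⁺ = {B, C, D}.
Since T2 ⊆ {B, C, D}, the intersection is a superkey of T2; the decomposition is lossless.

Yes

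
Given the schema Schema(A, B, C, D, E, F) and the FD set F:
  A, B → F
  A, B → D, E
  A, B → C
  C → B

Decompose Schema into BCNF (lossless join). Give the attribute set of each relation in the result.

Candidate keys of the original relation: {A, B}, {A, C}.
Within {A, B, C, D, E, F}: {C}⁺ ∩ {A, B, C, D, E, F} = {B, C}, not the whole set, so C → B violates BCNF; decompose into {B, C} and {A, C, D, E, F}.
{B, C} is in BCNF.
{A, C, D, E, F} is in BCNF.

{A, C, D, E, F}; {B, C}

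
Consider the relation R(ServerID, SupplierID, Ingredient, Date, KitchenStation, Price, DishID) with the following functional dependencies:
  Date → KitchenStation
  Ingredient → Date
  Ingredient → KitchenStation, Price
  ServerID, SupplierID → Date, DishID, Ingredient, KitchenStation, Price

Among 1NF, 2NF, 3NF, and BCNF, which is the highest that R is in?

2NF

Candidate key: {ServerID, SupplierID}. Prime attributes: {ServerID, SupplierID}.
Date → KitchenStation: {Date}⁺ = {Date, KitchenStation}, which is not all of the attributes, so the left side is not a superkey — BCNF is violated.
Because {KitchenStation} is non-prime and the left side of Date → KitchenStation is not a superkey, the relation is not in 3NF.
Checking every proper subset of each key, none determines a non-prime attribute — 2NF is satisfied.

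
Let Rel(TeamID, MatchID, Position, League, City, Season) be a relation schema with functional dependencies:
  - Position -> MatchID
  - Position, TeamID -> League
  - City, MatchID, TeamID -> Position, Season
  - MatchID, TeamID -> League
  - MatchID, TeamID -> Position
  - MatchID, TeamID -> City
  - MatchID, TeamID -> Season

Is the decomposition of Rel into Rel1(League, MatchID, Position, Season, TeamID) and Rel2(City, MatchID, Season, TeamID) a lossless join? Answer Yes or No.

The shared attributes are {MatchID, Season, TeamID} and {MatchID, Season, TeamID}⁺ = {City, League, MatchID, Position, Season, TeamID}.
This includes all of Rel1, so the common attributes are a superkey of Rel1 — the join is lossless.

Yes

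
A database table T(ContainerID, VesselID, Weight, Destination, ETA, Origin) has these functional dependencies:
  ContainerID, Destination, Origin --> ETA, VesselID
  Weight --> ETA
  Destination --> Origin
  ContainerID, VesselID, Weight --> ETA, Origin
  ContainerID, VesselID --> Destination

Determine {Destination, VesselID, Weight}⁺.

{Destination, ETA, Origin, VesselID, Weight}

Start with {Destination, VesselID, Weight}.
Weight --> ETA applies; add {ETA} → now {Destination, ETA, VesselID, Weight}.
Destination --> Origin applies; add {Origin} → now {Destination, ETA, Origin, VesselID, Weight}.
No further FD applies.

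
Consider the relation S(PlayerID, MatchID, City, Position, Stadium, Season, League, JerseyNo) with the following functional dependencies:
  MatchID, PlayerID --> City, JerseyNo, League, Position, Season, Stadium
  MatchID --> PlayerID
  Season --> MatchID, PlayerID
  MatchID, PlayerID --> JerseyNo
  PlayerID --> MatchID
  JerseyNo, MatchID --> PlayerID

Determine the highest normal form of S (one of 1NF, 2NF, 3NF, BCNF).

BCNF

Candidate keys: {MatchID}, {PlayerID}, {Season}. Prime attributes: {MatchID, PlayerID, Season}.
Each dependency's left side is a superkey — BCNF holds.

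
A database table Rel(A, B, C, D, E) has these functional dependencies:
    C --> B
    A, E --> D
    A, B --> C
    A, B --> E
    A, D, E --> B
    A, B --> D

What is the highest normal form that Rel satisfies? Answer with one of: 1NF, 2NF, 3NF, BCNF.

Candidate keys: {A, B}, {A, C}, {A, E}. Prime attributes: {A, B, C, E}.
For C --> B we have {C}⁺ = {B, C}; {C} is not a superkey, so BCNF fails.
Its right-hand attributes {B} are all prime, as are those of every other non-superkey FD — the relation is in 3NF.

3NF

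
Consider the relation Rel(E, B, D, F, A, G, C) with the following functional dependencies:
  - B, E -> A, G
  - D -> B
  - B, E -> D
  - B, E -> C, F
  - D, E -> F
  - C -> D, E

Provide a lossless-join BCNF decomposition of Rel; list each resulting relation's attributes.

{A, C, D, E, F, G}; {B, D}

Candidate keys of the original relation: {B, E}, {C}, {D, E}.
Within {A, B, C, D, E, F, G}: {D}⁺ ∩ {A, B, C, D, E, F, G} = {B, D}, not the whole set, so D -> B violates BCNF; decompose into {B, D} and {A, C, D, E, F, G}.
{B, D}: every determinant is a superkey — BCNF.
{A, C, D, E, F, G}: every determinant is a superkey — BCNF.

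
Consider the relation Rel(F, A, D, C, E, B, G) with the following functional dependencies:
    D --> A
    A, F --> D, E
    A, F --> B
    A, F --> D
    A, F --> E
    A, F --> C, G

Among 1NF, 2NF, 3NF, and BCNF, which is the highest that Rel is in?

3NF

Candidate keys: {A, F}, {D, F}. Prime attributes: {A, D, F}.
For D --> A we have {D}⁺ = {A, D}; {D} is not a superkey, so BCNF fails.
Since {A} ⊆ prime attributes and every other non-superkey FD also has a prime right side, the schema is in 3NF.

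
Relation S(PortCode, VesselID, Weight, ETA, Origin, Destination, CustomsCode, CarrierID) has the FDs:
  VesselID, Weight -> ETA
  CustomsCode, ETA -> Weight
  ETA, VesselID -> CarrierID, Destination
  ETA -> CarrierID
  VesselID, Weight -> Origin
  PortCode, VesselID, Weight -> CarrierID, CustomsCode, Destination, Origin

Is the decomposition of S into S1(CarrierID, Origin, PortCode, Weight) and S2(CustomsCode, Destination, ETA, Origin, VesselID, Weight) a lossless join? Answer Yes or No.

No

Common attributes: {Origin, Weight}; their closure is {Origin, Weight}.
Neither S1 nor S2 is contained in that closure, so the decomposition is lossy.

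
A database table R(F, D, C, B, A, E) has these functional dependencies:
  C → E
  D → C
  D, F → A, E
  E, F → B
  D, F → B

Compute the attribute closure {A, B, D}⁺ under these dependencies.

{A, B, C, D, E}

Start with {A, B, D}.
D → C applies; add {C} → now {A, B, C, D}.
C → E applies; add {E} → now {A, B, C, D, E}.
No further FD applies.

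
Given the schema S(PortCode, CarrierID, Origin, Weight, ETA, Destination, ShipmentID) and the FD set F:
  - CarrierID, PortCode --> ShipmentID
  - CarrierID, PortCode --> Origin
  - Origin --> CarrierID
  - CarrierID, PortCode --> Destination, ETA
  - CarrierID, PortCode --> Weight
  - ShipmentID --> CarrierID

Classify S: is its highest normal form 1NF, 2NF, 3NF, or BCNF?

3NF

Candidate keys: {CarrierID, PortCode}, {Origin, PortCode}, {PortCode, ShipmentID}. Prime attributes: {CarrierID, Origin, PortCode, ShipmentID}.
Origin --> CarrierID: {Origin}⁺ = {CarrierID, Origin}, which is not all of the attributes, so the left side is not a superkey — BCNF is violated.
Its right-hand attributes {CarrierID} are all prime, as are those of every other non-superkey FD — the relation is in 3NF.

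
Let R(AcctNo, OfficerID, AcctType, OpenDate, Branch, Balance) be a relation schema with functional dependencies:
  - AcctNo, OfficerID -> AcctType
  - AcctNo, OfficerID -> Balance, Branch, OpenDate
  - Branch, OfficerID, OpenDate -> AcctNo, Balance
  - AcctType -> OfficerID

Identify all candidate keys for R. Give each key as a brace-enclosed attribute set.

{AcctNo, AcctType}, {AcctNo, OfficerID}, {AcctType, Branch, OpenDate}, {Branch, OfficerID, OpenDate}

{AcctNo, AcctType}⁺ = {AcctNo, AcctType, Balance, Branch, OfficerID, OpenDate}, which is every attribute, so {AcctNo, AcctType} is a candidate key.
{AcctNo, OfficerID}⁺ = {AcctNo, AcctType, Balance, Branch, OfficerID, OpenDate}, which is every attribute, so {AcctNo, OfficerID} is a candidate key.
{AcctType, Branch, OpenDate}⁺ = {AcctNo, AcctType, Balance, Branch, OfficerID, OpenDate}, which is every attribute, so {AcctType, Branch, OpenDate} is a candidate key.
{Branch, OfficerID, OpenDate}⁺ = {AcctNo, AcctType, Balance, Branch, OfficerID, OpenDate}, which is every attribute, so {Branch, OfficerID, OpenDate} is a candidate key.
These are minimal and exhaustive — every other superkey contains one of them.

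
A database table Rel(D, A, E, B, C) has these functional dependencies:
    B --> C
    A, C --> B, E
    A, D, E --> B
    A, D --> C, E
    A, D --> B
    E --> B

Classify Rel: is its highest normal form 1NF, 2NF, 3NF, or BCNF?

2NF

Candidate key: {A, D}. Prime attributes: {A, D}.
B --> C breaks BCNF: {B}⁺ = {B, C}, so {B} is not a superkey.
B --> C determines the non-prime attribute {C} from a non-superkey — 3NF is violated.
Checking every proper subset of each key, none determines a non-prime attribute — 2NF is satisfied.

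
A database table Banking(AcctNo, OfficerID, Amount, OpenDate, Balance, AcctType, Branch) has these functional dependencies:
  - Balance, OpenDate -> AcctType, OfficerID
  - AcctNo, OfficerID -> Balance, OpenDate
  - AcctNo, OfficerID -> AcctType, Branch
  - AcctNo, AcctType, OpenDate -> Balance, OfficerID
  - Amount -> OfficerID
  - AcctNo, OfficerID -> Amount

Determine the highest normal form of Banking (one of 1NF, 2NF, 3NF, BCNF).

Candidate keys: {AcctNo, AcctType, OpenDate}, {AcctNo, Amount}, {AcctNo, Balance, OpenDate}, {AcctNo, OfficerID}. Prime attributes: {AcctNo, AcctType, Amount, Balance, OfficerID, OpenDate}.
For Balance, OpenDate -> AcctType, OfficerID we have {Balance, OpenDate}⁺ = {AcctType, Balance, OfficerID, OpenDate}; {Balance, OpenDate} is not a superkey, so BCNF fails.
Its right-hand attributes {AcctType, OfficerID} are all prime, as are those of every other non-superkey FD — the relation is in 3NF.

3NF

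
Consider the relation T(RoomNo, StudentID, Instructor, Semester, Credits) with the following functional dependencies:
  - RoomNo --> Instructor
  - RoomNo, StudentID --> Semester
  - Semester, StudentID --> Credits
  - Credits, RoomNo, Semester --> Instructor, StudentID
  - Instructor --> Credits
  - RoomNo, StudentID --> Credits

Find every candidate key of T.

Attributes never on any right-hand side: {RoomNo} — every candidate key must contain it.
Closure of {RoomNo, Semester} is {Credits, Instructor, RoomNo, Semester, StudentID}, the whole schema; {RoomNo, Semester} is a candidate key.
Closure of {RoomNo, StudentID} is {Credits, Instructor, RoomNo, Semester, StudentID}, the whole schema; {RoomNo, StudentID} is a candidate key.
Any other superkey properly contains one of these, so there are no further candidate keys.

{RoomNo, Semester}, {RoomNo, StudentID}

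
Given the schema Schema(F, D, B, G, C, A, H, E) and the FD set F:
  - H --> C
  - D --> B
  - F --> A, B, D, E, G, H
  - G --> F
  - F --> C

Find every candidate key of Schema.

Closure of {F} is {A, B, C, D, E, F, G, H}, the whole schema; {F} is a candidate key.
Closure of {G} is {A, B, C, D, E, F, G, H}, the whole schema; {G} is a candidate key.
No proper subset of any of these is a key, and no other minimal superkey exists.

{F}, {G}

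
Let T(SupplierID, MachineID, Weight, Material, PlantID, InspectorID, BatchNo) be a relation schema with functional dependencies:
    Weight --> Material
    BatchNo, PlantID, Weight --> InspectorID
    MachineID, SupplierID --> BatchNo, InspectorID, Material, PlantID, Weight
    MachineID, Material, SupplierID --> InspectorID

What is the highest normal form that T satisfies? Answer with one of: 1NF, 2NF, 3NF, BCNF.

2NF

Candidate key: {MachineID, SupplierID}. Prime attributes: {MachineID, SupplierID}.
Weight --> Material breaks BCNF: {Weight}⁺ = {Material, Weight}, so {Weight} is not a superkey.
Weight --> Material has non-prime {Material} on the right and a non-superkey on the left, so 3NF fails.
Checking every proper subset of each key, none determines a non-prime attribute — 2NF is satisfied.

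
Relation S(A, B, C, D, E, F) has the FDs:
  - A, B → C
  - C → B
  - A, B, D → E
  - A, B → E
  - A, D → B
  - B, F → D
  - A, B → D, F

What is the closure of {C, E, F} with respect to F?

{B, C, D, E, F}

Start with {C, E, F}.
C → B applies; add {B} → now {B, C, E, F}.
B, F → D applies; add {D} → now {B, C, D, E, F}.
No further FD applies.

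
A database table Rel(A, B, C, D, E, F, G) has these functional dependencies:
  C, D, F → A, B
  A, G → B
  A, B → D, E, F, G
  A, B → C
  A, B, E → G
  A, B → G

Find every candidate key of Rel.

{A, B}, {A, G}, {C, D, F}

Closure of {A, B} is {A, B, C, D, E, F, G}, the whole schema; {A, B} is a candidate key.
Closure of {A, G} is {A, B, C, D, E, F, G}, the whole schema; {A, G} is a candidate key.
Closure of {C, D, F} is {A, B, C, D, E, F, G}, the whole schema; {C, D, F} is a candidate key.
No proper subset of any of these is a key, and no other minimal superkey exists.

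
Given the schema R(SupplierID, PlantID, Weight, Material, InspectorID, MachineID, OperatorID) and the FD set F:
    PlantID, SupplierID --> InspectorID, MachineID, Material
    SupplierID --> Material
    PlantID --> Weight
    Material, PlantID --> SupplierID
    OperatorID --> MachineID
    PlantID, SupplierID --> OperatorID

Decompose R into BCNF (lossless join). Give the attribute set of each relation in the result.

{InspectorID, OperatorID, PlantID, SupplierID}; {MachineID, OperatorID}; {Material, SupplierID}; {PlantID, Weight}

Candidate keys of the original relation: {Material, PlantID}, {PlantID, SupplierID}.
{InspectorID, MachineID, Material, OperatorID, PlantID, SupplierID, Weight}: {SupplierID} determines {Material, SupplierID} here but is not a superkey — split on SupplierID --> Material, giving {Material, SupplierID} and {InspectorID, MachineID, OperatorID, PlantID, SupplierID, Weight}.
{Material, SupplierID}: every determinant is a superkey — BCNF.
{InspectorID, MachineID, OperatorID, PlantID, SupplierID, Weight}: {PlantID} determines {PlantID, Weight} here but is not a superkey — split on PlantID --> Weight, giving {PlantID, Weight} and {InspectorID, MachineID, OperatorID, PlantID, SupplierID}.
{PlantID, Weight}: every determinant is a superkey — BCNF.
{InspectorID, MachineID, OperatorID, PlantID, SupplierID}: {OperatorID} determines {MachineID, OperatorID} here but is not a superkey — split on OperatorID --> MachineID, giving {MachineID, OperatorID} and {InspectorID, OperatorID, PlantID, SupplierID}.
{MachineID, OperatorID}: every determinant is a superkey — BCNF.
{InspectorID, OperatorID, PlantID, SupplierID}: every determinant is a superkey — BCNF.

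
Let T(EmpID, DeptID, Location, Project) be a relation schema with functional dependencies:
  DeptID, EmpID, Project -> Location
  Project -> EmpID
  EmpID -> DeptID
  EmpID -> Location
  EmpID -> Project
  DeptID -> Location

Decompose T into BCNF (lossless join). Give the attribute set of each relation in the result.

{DeptID, EmpID, Project}; {DeptID, Location}

Candidate keys of the original relation: {EmpID}, {Project}.
In {DeptID, EmpID, Location, Project}, {DeptID} is not a superkey ({DeptID}⁺ restricted to this set is {DeptID, Location}), so split on DeptID -> Location into {DeptID, Location} and {DeptID, EmpID, Project}.
{DeptID, Location} has no BCNF violation.
{DeptID, EmpID, Project} has no BCNF violation.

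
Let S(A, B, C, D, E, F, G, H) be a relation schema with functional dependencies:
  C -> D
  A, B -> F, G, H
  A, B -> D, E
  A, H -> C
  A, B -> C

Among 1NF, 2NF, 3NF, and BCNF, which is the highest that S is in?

2NF

Candidate key: {A, B}. Prime attributes: {A, B}.
C -> D breaks BCNF: {C}⁺ = {C, D}, so {C} is not a superkey.
C -> D has non-prime {D} on the right and a non-superkey on the left, so 3NF fails.
Checking every proper subset of each key, none determines a non-prime attribute — 2NF is satisfied.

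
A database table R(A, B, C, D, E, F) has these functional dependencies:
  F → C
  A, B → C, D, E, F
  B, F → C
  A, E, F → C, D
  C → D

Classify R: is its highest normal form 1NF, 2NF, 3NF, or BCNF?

2NF

Candidate key: {A, B}. Prime attributes: {A, B}.
For F → C we have {F}⁺ = {C, D, F}; {F} is not a superkey, so BCNF fails.
F → C determines the non-prime attribute {C} from a non-superkey — 3NF is violated.
Checking every proper subset of each key, none determines a non-prime attribute — 2NF is satisfied.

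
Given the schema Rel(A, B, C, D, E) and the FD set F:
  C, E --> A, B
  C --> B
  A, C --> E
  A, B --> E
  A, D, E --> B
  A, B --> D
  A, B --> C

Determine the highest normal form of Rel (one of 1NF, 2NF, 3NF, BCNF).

3NF

Candidate keys: {A, B}, {A, C}, {A, D, E}, {C, E}. Prime attributes: {A, B, C, D, E}.
For C --> B we have {C}⁺ = {B, C}; {C} is not a superkey, so BCNF fails.
Since {B} ⊆ prime attributes and every other non-superkey FD also has a prime right side, the schema is in 3NF.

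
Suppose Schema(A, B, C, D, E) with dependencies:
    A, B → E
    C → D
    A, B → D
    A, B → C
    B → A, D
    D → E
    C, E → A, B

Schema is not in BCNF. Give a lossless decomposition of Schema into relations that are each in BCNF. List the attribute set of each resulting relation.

Candidate keys of the original relation: {B}, {C}.
Within {A, B, C, D, E}: {D}⁺ ∩ {A, B, C, D, E} = {D, E}, not the whole set, so D → E violates BCNF; decompose into {D, E} and {A, B, C, D}.
{D, E} has no BCNF violation.
{A, B, C, D} has no BCNF violation.

{A, B, C, D}; {D, E}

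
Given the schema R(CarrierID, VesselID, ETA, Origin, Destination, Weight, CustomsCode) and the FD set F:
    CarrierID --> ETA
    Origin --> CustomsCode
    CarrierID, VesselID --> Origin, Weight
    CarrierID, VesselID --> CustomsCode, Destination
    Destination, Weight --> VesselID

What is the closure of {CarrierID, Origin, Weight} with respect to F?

{CarrierID, CustomsCode, ETA, Origin, Weight}

Start with {CarrierID, Origin, Weight}.
CarrierID --> ETA applies; add {ETA} → now {CarrierID, ETA, Origin, Weight}.
Origin --> CustomsCode applies; add {CustomsCode} → now {CarrierID, CustomsCode, ETA, Origin, Weight}.
No further FD applies.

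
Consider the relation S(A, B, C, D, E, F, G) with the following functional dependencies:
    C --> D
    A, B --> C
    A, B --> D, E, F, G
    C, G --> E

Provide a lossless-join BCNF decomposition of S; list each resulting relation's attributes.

Candidate key of the original relation: {A, B}.
In {A, B, C, D, E, F, G}, {C} is not a superkey ({C}⁺ restricted to this set is {C, D}), so split on C --> D into {C, D} and {A, B, C, E, F, G}.
{C, D} is in BCNF.
In {A, B, C, E, F, G}, {C, G} is not a superkey ({C, G}⁺ restricted to this set is {C, E, G}), so split on C, G --> E into {C, E, G} and {A, B, C, F, G}.
{C, E, G} is in BCNF.
{A, B, C, F, G} is in BCNF.

{A, B, C, F, G}; {C, D}; {C, E, G}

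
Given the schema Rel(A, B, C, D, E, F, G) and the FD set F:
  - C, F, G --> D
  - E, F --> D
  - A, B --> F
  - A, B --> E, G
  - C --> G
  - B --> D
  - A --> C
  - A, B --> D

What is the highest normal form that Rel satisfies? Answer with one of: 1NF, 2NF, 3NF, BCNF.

1NF

Candidate key: {A, B}. Prime attributes: {A, B}.
For C, F, G --> D we have {C, F, G}⁺ = {C, D, F, G}; {C, F, G} is not a superkey, so BCNF fails.
C, F, G --> D determines the non-prime attribute {D} from a non-superkey — 3NF is violated.
{A} is a proper subset of the key {A, B}, and {A}⁺ contains the non-prime attributes {C, G} — a partial dependency, so 2NF is violated.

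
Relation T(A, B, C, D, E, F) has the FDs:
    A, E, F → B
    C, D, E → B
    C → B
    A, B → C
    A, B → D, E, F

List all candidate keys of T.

No FD produces {A}, so it must be in every candidate key.
{A, B}⁺ = {A, B, C, D, E, F} — all of the relation — so {A, B} is a candidate key.
{A, C}⁺ = {A, B, C, D, E, F} — all of the relation — so {A, C} is a candidate key.
{A, E, F}⁺ = {A, B, C, D, E, F} — all of the relation — so {A, E, F} is a candidate key.
Any other superkey properly contains one of these, so there are no further candidate keys.

{A, B}, {A, C}, {A, E, F}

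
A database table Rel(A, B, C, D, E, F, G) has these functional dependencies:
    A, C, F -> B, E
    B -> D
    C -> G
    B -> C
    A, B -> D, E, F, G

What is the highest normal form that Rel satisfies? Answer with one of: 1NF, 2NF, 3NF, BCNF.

1NF

Candidate keys: {A, B}, {A, C, F}. Prime attributes: {A, B, C, F}.
For B -> D we have {B}⁺ = {B, C, D, G}; {B} is not a superkey, so BCNF fails.
B -> D determines the non-prime attribute {D} from a non-superkey — 3NF is violated.
Since {B} ⊂ {A, B} and {B}⁺ ⊇ {D, G} with {D, G} non-prime, there is a partial dependency; 2NF fails.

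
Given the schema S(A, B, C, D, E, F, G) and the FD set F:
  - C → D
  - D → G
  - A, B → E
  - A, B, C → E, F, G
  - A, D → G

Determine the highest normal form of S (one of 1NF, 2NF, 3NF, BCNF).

1NF

Candidate key: {A, B, C}. Prime attributes: {A, B, C}.
For C → D we have {C}⁺ = {C, D, G}; {C} is not a superkey, so BCNF fails.
C → D determines the non-prime attribute {D} from a non-superkey — 3NF is violated.
Since {C} ⊂ {A, B, C} and {C}⁺ ⊇ {D, G} with {D, G} non-prime, there is a partial dependency; 2NF fails.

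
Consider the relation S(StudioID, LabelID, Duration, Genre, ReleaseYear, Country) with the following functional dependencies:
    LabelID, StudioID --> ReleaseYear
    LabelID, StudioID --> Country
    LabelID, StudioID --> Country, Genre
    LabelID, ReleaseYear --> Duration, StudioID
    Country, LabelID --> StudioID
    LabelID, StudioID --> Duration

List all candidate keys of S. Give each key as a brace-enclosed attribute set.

{Country, LabelID}, {LabelID, ReleaseYear}, {LabelID, StudioID}

No FD produces {LabelID}, so it must be in every candidate key.
{Country, LabelID} is a candidate key since {Country, LabelID}⁺ = {Country, Duration, Genre, LabelID, ReleaseYear, StudioID} covers every attribute.
{LabelID, ReleaseYear} is a candidate key since {LabelID, ReleaseYear}⁺ = {Country, Duration, Genre, LabelID, ReleaseYear, StudioID} covers every attribute.
{LabelID, StudioID} is a candidate key since {LabelID, StudioID}⁺ = {Country, Duration, Genre, LabelID, ReleaseYear, StudioID} covers every attribute.
These are minimal and exhaustive — every other superkey contains one of them.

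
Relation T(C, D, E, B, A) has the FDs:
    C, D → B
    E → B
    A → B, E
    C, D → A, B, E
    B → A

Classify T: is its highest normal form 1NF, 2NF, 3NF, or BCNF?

Candidate key: {C, D}. Prime attributes: {C, D}.
E → B breaks BCNF: {E}⁺ = {A, B, E}, so {E} is not a superkey.
E → B determines the non-prime attribute {B} from a non-superkey — 3NF is violated.
Checking every proper subset of each key, none determines a non-prime attribute — 2NF is satisfied.

2NF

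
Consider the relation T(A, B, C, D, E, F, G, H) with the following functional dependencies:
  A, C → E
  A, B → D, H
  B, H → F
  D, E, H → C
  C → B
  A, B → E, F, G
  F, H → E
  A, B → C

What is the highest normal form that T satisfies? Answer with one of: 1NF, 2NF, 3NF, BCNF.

3NF

Candidate keys: {A, B}, {A, C}, {A, D, E, H}, {A, D, F, H}. Prime attributes: {A, B, C, D, E, F, H}.
B, H → F breaks BCNF: {B, H}⁺ = {B, E, F, H}, so {B, H} is not a superkey.
Since {F} ⊆ prime attributes and every other non-superkey FD also has a prime right side, the schema is in 3NF.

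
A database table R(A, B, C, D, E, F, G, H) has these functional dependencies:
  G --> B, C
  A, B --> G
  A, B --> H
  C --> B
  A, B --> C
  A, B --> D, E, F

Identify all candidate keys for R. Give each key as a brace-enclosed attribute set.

{A, B}, {A, C}, {A, G}

No FD produces {A}, so it must be in every candidate key.
Closure of {A, B} is {A, B, C, D, E, F, G, H}, the whole schema; {A, B} is a candidate key.
Closure of {A, C} is {A, B, C, D, E, F, G, H}, the whole schema; {A, C} is a candidate key.
Closure of {A, G} is {A, B, C, D, E, F, G, H}, the whole schema; {A, G} is a candidate key.
These are minimal and exhaustive — every other superkey contains one of them.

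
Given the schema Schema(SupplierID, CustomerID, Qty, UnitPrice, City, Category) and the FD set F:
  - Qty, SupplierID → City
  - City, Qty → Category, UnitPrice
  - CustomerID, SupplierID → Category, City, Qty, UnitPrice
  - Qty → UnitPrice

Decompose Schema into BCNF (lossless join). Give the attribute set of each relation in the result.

{Category, City, Qty}; {City, Qty, SupplierID}; {CustomerID, Qty, SupplierID}; {Qty, UnitPrice}

Candidate key of the original relation: {CustomerID, SupplierID}.
{Category, City, CustomerID, Qty, SupplierID, UnitPrice}: {Qty, SupplierID} determines {Category, City, Qty, SupplierID, UnitPrice} here but is not a superkey — split on Qty, SupplierID → Category, City, UnitPrice, giving {Category, City, Qty, SupplierID, UnitPrice} and {CustomerID, Qty, SupplierID}.
{Category, City, Qty, SupplierID, UnitPrice}: {City, Qty} determines {Category, City, Qty, UnitPrice} here but is not a superkey — split on City, Qty → Category, UnitPrice, giving {Category, City, Qty, UnitPrice} and {City, Qty, SupplierID}.
{Category, City, Qty, UnitPrice}: {Qty} determines {Qty, UnitPrice} here but is not a superkey — split on Qty → UnitPrice, giving {Qty, UnitPrice} and {Category, City, Qty}.
{Qty, UnitPrice}: every determinant is a superkey — BCNF.
{Category, City, Qty}: every determinant is a superkey — BCNF.
{City, Qty, SupplierID}: every determinant is a superkey — BCNF.
{CustomerID, Qty, SupplierID}: every determinant is a superkey — BCNF.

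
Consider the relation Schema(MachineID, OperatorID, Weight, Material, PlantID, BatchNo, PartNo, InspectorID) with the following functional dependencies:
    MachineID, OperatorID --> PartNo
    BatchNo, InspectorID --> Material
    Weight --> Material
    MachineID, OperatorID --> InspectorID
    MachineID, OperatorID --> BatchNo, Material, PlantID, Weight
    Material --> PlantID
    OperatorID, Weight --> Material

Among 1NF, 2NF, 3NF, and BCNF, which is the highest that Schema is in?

Candidate key: {MachineID, OperatorID}. Prime attributes: {MachineID, OperatorID}.
For BatchNo, InspectorID --> Material we have {BatchNo, InspectorID}⁺ = {BatchNo, InspectorID, Material, PlantID}; {BatchNo, InspectorID} is not a superkey, so BCNF fails.
BatchNo, InspectorID --> Material has non-prime {Material} on the right and a non-superkey on the left, so 3NF fails.
Checking every proper subset of each key, none determines a non-prime attribute — 2NF is satisfied.

2NF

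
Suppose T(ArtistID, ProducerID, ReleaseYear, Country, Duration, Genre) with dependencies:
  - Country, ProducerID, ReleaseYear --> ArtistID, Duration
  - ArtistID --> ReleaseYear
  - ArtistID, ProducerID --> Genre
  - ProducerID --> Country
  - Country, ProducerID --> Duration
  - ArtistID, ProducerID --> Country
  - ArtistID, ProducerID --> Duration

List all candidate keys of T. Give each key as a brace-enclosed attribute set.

Attributes never on any right-hand side: {ProducerID} — every candidate key must contain it.
{ArtistID, ProducerID} is a candidate key since {ArtistID, ProducerID}⁺ = {ArtistID, Country, Duration, Genre, ProducerID, ReleaseYear} covers every attribute.
{ProducerID, ReleaseYear} is a candidate key since {ProducerID, ReleaseYear}⁺ = {ArtistID, Country, Duration, Genre, ProducerID, ReleaseYear} covers every attribute.
Any other superkey properly contains one of these, so there are no further candidate keys.

{ArtistID, ProducerID}, {ProducerID, ReleaseYear}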